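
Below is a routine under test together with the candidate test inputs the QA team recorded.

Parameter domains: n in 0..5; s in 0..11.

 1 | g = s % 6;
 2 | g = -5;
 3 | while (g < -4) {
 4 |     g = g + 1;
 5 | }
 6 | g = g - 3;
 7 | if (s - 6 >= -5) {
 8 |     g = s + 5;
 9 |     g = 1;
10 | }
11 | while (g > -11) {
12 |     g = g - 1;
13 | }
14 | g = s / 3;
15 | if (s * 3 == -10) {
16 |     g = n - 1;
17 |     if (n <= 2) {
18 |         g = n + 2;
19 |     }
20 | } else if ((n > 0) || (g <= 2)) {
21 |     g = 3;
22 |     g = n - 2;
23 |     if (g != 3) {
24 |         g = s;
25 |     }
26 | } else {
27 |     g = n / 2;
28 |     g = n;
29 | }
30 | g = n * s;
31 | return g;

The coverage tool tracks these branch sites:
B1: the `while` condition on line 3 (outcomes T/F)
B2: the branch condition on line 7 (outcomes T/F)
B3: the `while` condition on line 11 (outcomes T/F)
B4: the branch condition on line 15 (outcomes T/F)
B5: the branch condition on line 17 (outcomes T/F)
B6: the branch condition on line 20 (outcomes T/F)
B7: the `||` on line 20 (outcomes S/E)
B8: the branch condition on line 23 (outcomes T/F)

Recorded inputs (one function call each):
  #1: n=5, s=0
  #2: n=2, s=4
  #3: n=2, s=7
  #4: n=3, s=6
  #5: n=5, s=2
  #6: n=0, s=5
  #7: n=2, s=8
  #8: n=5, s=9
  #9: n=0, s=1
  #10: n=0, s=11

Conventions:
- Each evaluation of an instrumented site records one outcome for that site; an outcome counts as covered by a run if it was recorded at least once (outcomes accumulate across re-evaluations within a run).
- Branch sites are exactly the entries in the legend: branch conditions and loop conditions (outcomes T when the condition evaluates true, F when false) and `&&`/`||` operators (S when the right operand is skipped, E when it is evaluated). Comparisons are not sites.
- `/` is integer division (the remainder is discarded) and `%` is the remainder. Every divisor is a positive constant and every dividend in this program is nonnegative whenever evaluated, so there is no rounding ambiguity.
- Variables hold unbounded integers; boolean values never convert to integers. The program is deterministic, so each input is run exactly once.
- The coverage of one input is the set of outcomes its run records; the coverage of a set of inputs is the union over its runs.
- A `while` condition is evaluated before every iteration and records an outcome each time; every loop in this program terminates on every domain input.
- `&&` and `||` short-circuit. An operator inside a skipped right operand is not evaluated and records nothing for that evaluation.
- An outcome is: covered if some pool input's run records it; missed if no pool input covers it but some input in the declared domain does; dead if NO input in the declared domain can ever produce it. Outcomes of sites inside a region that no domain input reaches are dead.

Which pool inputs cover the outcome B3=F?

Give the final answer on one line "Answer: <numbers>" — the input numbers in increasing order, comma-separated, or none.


input #1 (n=5, s=0): produces B3=F
input #2 (n=2, s=4): produces B3=F
input #3 (n=2, s=7): produces B3=F
input #4 (n=3, s=6): produces B3=F
input #5 (n=5, s=2): produces B3=F
input #6 (n=0, s=5): produces B3=F
input #7 (n=2, s=8): produces B3=F
input #8 (n=5, s=9): produces B3=F
input #9 (n=0, s=1): produces B3=F
input #10 (n=0, s=11): produces B3=F
Answer: 1, 2, 3, 4, 5, 6, 7, 8, 9, 10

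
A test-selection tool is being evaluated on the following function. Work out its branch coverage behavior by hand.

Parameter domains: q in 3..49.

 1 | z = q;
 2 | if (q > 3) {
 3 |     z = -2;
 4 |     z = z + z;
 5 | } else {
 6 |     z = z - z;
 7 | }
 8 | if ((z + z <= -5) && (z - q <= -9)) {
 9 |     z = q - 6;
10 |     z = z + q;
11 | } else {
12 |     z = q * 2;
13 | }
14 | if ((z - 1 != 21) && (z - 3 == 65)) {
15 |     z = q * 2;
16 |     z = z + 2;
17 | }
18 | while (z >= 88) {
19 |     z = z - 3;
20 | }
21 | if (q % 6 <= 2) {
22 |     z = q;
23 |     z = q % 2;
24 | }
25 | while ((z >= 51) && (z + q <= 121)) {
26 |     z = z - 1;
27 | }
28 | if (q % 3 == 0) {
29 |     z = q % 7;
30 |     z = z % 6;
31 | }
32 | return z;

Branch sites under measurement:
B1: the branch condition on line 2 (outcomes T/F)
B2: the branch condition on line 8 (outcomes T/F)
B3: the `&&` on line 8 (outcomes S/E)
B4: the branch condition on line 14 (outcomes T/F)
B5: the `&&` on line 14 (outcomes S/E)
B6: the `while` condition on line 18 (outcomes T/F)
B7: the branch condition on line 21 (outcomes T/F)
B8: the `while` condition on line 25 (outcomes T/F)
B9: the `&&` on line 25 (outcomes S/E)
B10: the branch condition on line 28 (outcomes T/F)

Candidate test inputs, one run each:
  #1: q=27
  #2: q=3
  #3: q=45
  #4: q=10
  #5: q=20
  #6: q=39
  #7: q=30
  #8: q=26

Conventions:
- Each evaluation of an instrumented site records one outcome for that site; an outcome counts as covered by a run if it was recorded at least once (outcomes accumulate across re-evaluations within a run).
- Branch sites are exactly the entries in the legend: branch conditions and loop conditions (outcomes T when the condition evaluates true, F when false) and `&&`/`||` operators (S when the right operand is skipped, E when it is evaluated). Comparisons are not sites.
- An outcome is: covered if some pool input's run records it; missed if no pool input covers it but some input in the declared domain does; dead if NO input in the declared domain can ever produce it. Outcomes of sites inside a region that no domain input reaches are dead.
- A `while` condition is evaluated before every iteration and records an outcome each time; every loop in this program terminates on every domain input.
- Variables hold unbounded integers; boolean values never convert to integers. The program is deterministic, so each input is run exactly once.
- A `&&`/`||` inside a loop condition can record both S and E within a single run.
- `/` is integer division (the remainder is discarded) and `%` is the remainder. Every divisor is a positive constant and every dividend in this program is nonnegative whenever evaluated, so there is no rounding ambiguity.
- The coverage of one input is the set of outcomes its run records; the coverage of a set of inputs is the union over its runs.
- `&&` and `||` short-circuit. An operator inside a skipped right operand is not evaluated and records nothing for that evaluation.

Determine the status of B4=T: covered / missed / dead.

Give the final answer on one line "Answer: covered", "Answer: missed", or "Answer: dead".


no pool input records B4=T
but domain input (q=37) does record it -> reachable, so missed
Answer: missed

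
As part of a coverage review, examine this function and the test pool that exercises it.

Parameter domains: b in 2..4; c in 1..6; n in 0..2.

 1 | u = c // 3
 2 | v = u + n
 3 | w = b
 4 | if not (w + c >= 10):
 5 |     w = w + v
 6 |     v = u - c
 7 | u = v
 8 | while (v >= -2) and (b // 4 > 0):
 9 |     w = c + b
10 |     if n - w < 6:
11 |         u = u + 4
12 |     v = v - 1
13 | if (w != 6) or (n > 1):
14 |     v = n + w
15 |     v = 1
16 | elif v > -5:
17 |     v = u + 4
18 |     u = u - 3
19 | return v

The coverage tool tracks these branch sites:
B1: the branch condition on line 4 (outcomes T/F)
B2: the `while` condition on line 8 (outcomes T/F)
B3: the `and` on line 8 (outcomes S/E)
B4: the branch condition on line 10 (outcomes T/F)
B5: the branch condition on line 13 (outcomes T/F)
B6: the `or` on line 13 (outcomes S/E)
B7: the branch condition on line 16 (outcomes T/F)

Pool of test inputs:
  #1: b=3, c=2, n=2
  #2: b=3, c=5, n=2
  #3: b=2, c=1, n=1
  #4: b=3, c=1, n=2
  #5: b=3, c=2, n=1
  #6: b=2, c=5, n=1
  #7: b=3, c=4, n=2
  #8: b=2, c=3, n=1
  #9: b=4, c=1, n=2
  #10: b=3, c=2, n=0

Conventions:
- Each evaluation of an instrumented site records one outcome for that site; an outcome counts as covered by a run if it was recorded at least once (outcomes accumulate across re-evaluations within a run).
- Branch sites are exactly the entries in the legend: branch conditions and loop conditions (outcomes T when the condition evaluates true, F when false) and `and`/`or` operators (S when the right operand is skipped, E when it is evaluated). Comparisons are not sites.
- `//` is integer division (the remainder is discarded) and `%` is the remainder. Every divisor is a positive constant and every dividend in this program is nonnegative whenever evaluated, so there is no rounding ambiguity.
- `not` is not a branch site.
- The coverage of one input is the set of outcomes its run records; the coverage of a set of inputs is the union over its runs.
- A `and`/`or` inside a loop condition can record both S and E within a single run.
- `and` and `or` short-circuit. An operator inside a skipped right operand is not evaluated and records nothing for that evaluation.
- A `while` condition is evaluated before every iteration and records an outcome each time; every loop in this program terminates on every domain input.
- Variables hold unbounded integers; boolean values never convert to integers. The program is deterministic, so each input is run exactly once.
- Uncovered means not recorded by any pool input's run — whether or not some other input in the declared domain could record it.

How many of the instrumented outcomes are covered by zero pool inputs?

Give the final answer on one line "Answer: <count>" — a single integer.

test 1 (b=3, c=2, n=2) hits B1=T, B2=F, B3=E, B5=T, B6=S
test 2 (b=3, c=5, n=2) hits B1=T, B2=F, B3=S, B5=T, B6=E
test 3 (b=2, c=1, n=1) hits B1=T, B2=F, B3=E, B5=T, B6=S
test 4 (b=3, c=1, n=2) hits B1=T, B2=F, B3=E, B5=T, B6=S
test 5 (b=3, c=2, n=1) hits B1=T, B2=F, B3=E, B5=T, B6=S
test 6 (b=2, c=5, n=1) hits B1=T, B2=F, B3=S, B5=T, B6=S
test 7 (b=3, c=4, n=2) hits B1=T, B2=F, B3=S, B5=T, B6=E
test 8 (b=2, c=3, n=1) hits B1=T, B2=F, B3=E, B5=T, B6=S
test 9 (b=4, c=1, n=2) hits B1=T, B2=T, B2=F, B3=S, B3=E, B4=T, B5=T, B6=S
test 10 (b=3, c=2, n=0) hits B1=T, B2=F, B3=E, B5=T, B6=S
union over the pool: B1=T, B2=T, B2=F, B3=S, B3=E, B4=T, B5=T, B6=S, B6=E
uncovered (5 of 14): B1=F, B4=F, B5=F, B7=T, B7=F

Answer: 5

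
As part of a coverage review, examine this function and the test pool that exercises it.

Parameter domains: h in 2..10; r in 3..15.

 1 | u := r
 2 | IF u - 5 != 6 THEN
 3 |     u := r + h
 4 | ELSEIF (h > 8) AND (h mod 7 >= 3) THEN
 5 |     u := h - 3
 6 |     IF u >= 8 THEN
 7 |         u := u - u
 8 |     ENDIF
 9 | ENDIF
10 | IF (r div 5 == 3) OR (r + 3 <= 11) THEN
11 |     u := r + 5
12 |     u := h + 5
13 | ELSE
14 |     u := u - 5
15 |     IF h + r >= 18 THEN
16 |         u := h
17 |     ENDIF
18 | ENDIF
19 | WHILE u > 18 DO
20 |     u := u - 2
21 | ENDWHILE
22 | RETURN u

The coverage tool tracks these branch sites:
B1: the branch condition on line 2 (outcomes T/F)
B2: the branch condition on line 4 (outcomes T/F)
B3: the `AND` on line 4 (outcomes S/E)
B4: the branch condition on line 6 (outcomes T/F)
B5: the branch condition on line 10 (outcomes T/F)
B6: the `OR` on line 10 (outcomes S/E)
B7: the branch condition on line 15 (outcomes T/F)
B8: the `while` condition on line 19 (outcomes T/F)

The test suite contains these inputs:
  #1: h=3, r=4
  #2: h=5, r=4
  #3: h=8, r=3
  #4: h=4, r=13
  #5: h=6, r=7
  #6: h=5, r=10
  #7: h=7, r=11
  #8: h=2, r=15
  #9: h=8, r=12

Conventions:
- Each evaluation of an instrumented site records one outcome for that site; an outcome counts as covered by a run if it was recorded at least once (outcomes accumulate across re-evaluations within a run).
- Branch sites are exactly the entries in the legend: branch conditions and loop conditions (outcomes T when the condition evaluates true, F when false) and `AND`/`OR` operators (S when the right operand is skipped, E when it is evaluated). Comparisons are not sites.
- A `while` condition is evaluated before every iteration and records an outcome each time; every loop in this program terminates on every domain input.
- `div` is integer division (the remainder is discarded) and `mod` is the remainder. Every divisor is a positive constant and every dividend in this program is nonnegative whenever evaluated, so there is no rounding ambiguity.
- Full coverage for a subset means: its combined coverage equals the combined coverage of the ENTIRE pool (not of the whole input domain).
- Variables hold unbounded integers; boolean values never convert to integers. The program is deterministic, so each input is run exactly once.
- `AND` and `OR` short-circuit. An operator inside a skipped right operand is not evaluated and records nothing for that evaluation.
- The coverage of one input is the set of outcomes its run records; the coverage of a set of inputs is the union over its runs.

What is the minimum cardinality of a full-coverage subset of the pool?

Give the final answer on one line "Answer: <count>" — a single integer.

input #1 (h=3, r=4): covers B1=T, B5=T, B6=E, B8=F
input #2 (h=5, r=4): covers B1=T, B5=T, B6=E, B8=F
input #3 (h=8, r=3): covers B1=T, B5=T, B6=E, B8=F
input #4 (h=4, r=13): covers B1=T, B5=F, B6=E, B7=F, B8=F
input #5 (h=6, r=7): covers B1=T, B5=T, B6=E, B8=F
input #6 (h=5, r=10): covers B1=T, B5=F, B6=E, B7=F, B8=F
input #7 (h=7, r=11): covers B1=F, B2=F, B3=S, B5=F, B6=E, B7=T, B8=F
input #8 (h=2, r=15): covers B1=T, B5=T, B6=S, B8=F
input #9 (h=8, r=12): covers B1=T, B5=F, B6=E, B7=T, B8=F
pool-wide coverage (11 outcomes): B1=T, B1=F, B2=F, B3=S, B5=T, B5=F, B6=S, B6=E, B7=T, B7=F, B8=F
size 1 is not enough: best union over all size-1 subsets is 7/11
size 2 is not enough: best union over all size-2 subsets is 10/11
at size 3, {4, 7, 8} reaches all 11 outcomes; every lexicographically earlier size-3 subset fails

Answer: 3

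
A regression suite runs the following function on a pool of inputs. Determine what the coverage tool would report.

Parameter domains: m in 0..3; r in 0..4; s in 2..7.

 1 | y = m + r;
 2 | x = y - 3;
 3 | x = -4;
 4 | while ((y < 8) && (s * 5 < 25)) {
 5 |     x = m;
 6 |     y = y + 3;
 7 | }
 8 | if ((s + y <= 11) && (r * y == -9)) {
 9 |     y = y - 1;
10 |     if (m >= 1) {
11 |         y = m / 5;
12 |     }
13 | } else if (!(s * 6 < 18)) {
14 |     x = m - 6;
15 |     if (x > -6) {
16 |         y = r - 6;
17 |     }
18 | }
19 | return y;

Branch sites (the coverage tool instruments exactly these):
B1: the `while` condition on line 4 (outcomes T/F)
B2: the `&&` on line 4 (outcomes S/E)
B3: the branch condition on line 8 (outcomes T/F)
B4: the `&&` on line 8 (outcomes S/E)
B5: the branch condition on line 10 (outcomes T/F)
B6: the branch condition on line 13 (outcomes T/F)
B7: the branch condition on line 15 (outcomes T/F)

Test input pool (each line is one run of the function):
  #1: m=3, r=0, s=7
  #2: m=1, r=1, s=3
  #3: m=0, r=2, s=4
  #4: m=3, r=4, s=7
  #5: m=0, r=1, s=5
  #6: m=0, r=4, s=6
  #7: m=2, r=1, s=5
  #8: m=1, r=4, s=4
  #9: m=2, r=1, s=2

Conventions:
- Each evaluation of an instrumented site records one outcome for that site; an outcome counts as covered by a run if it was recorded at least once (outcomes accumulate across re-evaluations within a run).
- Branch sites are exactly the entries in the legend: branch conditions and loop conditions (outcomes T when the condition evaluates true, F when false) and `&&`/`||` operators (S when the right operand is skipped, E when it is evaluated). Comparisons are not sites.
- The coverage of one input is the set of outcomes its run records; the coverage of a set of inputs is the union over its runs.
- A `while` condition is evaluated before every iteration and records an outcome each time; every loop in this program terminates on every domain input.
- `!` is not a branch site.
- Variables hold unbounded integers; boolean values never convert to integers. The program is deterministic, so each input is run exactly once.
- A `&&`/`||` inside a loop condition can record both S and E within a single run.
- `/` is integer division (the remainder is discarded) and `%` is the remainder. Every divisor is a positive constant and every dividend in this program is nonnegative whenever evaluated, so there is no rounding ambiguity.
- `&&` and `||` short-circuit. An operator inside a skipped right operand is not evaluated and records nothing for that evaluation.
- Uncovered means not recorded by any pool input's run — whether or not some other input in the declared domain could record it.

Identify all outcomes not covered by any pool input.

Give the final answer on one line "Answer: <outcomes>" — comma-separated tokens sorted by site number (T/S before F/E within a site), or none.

input #1, m=3, r=0, s=7: outcomes B1=F, B2=E, B3=F, B4=E, B6=T, B7=T
input #2, m=1, r=1, s=3: outcomes B1=T, B1=F, B2=S, B2=E, B3=F, B4=E, B6=T, B7=T
input #3, m=0, r=2, s=4: outcomes B1=T, B1=F, B2=S, B2=E, B3=F, B4=S, B6=T, B7=F
input #4, m=3, r=4, s=7: outcomes B1=F, B2=E, B3=F, B4=S, B6=T, B7=T
input #5, m=0, r=1, s=5: outcomes B1=F, B2=E, B3=F, B4=E, B6=T, B7=F
input #6, m=0, r=4, s=6: outcomes B1=F, B2=E, B3=F, B4=E, B6=T, B7=F
input #7, m=2, r=1, s=5: outcomes B1=F, B2=E, B3=F, B4=E, B6=T, B7=T
input #8, m=1, r=4, s=4: outcomes B1=T, B1=F, B2=S, B2=E, B3=F, B4=S, B6=T, B7=T
input #9, m=2, r=1, s=2: outcomes B1=T, B1=F, B2=S, B2=E, B3=F, B4=E, B6=F
union over the pool: B1=T, B1=F, B2=S, B2=E, B3=F, B4=S, B4=E, B6=T, B6=F, B7=T, B7=F
uncovered (3 of 14): B3=T, B5=T, B5=F

Answer: B3=T, B5=T, B5=F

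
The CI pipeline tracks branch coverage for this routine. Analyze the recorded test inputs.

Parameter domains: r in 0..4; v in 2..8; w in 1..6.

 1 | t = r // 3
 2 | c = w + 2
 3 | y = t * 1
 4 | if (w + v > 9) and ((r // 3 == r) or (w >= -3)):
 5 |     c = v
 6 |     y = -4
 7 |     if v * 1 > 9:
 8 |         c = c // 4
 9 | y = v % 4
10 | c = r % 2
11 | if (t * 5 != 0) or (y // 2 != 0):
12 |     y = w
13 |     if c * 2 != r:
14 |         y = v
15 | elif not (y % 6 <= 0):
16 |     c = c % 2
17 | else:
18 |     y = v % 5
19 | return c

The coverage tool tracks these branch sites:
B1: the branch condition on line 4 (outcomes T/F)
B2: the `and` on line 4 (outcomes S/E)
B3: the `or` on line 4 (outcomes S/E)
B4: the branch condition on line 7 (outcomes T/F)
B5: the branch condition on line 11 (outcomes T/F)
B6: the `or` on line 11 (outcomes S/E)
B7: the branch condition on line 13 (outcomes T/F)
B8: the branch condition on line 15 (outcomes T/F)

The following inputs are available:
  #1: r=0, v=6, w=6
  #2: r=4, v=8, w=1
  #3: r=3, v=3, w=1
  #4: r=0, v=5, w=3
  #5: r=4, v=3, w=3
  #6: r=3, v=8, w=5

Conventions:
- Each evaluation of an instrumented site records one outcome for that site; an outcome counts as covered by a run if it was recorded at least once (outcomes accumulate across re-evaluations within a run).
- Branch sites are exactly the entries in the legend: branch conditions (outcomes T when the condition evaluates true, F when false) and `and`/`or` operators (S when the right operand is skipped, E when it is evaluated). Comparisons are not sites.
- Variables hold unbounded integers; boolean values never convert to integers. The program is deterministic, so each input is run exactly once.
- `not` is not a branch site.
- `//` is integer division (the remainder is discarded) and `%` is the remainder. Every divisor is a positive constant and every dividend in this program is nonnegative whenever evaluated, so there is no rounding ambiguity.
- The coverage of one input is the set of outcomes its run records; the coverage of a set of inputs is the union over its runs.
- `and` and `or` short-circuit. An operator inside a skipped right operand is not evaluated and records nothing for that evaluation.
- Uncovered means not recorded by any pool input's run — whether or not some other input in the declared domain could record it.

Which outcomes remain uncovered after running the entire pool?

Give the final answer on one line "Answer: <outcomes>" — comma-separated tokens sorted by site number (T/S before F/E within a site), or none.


input #1, r=0, v=6, w=6: events B2->E, B3->S, B1->T, B4->F, B6->E, B5->T, B7->F; outcomes B1=T, B2=E, B3=S, B4=F, B5=T, B6=E, B7=F
input #2, r=4, v=8, w=1: events B2->S, B1->F, B6->S, B5->T, B7->T; outcomes B1=F, B2=S, B5=T, B6=S, B7=T
input #3, r=3, v=3, w=1: events B2->S, B1->F, B6->S, B5->T, B7->T; outcomes B1=F, B2=S, B5=T, B6=S, B7=T
input #4, r=0, v=5, w=3: events B2->S, B1->F, B6->E, B5->F, B8->T; outcomes B1=F, B2=S, B5=F, B6=E, B8=T
input #5, r=4, v=3, w=3: events B2->S, B1->F, B6->S, B5->T, B7->T; outcomes B1=F, B2=S, B5=T, B6=S, B7=T
input #6, r=3, v=8, w=5: events B2->E, B3->E, B1->T, B4->F, B6->S, B5->T, B7->T; outcomes B1=T, B2=E, B3=E, B4=F, B5=T, B6=S, B7=T
union over the pool: B1=T, B1=F, B2=S, B2=E, B3=S, B3=E, B4=F, B5=T, B5=F, B6=S, B6=E, B7=T, B7=F, B8=T
uncovered (2 of 16): B4=T, B8=F
Answer: B4=T, B8=F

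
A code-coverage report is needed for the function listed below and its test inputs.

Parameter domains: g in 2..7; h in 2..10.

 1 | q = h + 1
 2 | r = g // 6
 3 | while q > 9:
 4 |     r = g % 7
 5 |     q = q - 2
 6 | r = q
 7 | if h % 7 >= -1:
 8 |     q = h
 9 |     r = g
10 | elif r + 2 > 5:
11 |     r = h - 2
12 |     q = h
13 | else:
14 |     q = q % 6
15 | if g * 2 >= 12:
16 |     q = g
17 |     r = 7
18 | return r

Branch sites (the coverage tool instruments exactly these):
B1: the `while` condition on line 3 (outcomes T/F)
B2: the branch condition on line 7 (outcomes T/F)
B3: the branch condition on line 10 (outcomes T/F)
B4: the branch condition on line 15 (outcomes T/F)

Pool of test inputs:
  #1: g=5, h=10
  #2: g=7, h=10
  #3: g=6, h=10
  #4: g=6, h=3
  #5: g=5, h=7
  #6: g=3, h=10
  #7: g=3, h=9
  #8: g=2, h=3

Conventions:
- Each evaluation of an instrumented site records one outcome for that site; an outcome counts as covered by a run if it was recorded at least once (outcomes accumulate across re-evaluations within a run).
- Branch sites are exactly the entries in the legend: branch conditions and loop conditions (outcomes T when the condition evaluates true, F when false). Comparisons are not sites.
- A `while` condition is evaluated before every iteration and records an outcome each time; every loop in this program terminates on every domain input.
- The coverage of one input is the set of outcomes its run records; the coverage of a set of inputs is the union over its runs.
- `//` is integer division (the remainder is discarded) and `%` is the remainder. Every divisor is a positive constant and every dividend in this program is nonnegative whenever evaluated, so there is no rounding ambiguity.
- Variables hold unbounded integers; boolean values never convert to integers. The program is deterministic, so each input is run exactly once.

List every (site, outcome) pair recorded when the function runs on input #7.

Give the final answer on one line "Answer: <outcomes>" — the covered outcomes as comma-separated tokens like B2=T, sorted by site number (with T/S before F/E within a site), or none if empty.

Event log for input #7 (g=3, h=9):
  B1->T, B1->F, B2->T, B4->F
distinct outcomes covered: B1=T, B1=F, B2=T, B4=F

Answer: B1=T, B1=F, B2=T, B4=F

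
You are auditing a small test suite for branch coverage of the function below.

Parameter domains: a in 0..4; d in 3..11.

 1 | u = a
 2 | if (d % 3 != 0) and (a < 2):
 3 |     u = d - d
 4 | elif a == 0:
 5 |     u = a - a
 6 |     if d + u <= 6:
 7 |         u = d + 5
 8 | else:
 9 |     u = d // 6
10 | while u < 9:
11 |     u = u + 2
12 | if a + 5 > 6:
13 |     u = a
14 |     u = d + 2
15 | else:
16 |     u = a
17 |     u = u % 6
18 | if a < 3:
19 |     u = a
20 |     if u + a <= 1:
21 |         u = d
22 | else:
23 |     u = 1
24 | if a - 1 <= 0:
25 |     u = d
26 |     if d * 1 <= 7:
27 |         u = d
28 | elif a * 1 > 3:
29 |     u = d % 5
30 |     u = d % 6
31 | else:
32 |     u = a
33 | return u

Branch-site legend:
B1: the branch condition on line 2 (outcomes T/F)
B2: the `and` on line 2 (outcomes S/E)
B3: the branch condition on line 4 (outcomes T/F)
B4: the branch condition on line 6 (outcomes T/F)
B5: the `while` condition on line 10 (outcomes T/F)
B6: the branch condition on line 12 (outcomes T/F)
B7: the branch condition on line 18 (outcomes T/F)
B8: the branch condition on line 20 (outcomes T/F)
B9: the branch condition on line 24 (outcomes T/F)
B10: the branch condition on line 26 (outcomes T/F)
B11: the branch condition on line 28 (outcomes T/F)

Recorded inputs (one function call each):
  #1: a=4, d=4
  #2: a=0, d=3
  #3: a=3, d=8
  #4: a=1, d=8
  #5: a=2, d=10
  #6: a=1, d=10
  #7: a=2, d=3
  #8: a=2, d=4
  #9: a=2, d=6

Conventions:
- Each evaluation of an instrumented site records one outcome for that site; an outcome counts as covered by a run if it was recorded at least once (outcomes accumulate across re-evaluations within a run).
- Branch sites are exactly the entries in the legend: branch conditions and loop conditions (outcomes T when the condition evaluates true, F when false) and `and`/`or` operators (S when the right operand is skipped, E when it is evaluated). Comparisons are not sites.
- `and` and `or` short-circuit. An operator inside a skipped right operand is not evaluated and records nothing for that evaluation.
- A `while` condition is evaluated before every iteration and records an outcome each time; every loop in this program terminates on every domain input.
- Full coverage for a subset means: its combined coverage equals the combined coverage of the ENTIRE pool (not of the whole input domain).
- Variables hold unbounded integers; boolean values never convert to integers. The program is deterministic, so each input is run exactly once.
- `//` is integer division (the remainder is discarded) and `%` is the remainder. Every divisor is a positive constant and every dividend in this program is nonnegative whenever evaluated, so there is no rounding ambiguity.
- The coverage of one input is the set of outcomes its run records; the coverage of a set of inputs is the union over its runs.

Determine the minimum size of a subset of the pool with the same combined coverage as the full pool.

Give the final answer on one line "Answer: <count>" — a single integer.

run #1 (a=4, d=4) runs B2->E, B1->F, B3->F, B5->T, B5->T, B5->T, B5->T, B5->T, B5->F, B6->T, B7->F, B9->F, B11->T; records B1=F, B2=E, B3=F, B5=T, B5=F, B6=T, B7=F, B9=F, B11=T
run #2 (a=0, d=3) runs B2->S, B1->F, B3->T, B4->T, B5->T, B5->F, B6->F, B7->T, B8->T, B9->T, B10->T; records B1=F, B2=S, B3=T, B4=T, B5=T, B5=F, B6=F, B7=T, B8=T, B9=T, B10=T
run #3 (a=3, d=8) runs B2->E, B1->F, B3->F, B5->T, B5->T, B5->T, B5->T, B5->F, B6->T, B7->F, B9->F, B11->F; records B1=F, B2=E, B3=F, B5=T, B5=F, B6=T, B7=F, B9=F, B11=F
run #4 (a=1, d=8) runs B2->E, B1->T, B5->T, B5->T, B5->T, B5->T, B5->T, B5->F, B6->F, B7->T, B8->F, B9->T, B10->F; records B1=T, B2=E, B5=T, B5=F, B6=F, B7=T, B8=F, B9=T, B10=F
run #5 (a=2, d=10) runs B2->E, B1->F, B3->F, B5->T, B5->T, B5->T, B5->T, B5->F, B6->T, B7->T, B8->F, B9->F, B11->F; records B1=F, B2=E, B3=F, B5=T, B5=F, B6=T, B7=T, B8=F, B9=F, B11=F
run #6 (a=1, d=10) runs B2->E, B1->T, B5->T, B5->T, B5->T, B5->T, B5->T, B5->F, B6->F, B7->T, B8->F, B9->T, B10->F; records B1=T, B2=E, B5=T, B5=F, B6=F, B7=T, B8=F, B9=T, B10=F
run #7 (a=2, d=3) runs B2->S, B1->F, B3->F, B5->T, B5->T, B5->T, B5->T, B5->T, B5->F, B6->T, B7->T, B8->F, B9->F, B11->F; records B1=F, B2=S, B3=F, B5=T, B5=F, B6=T, B7=T, B8=F, B9=F, B11=F
run #8 (a=2, d=4) runs B2->E, B1->F, B3->F, B5->T, B5->T, B5->T, B5->T, B5->T, B5->F, B6->T, B7->T, B8->F, B9->F, B11->F; records B1=F, B2=E, B3=F, B5=T, B5=F, B6=T, B7=T, B8=F, B9=F, B11=F
run #9 (a=2, d=6) runs B2->S, B1->F, B3->F, B5->T, B5->T, B5->T, B5->T, B5->F, B6->T, B7->T, B8->F, B9->F, B11->F; records B1=F, B2=S, B3=F, B5=T, B5=F, B6=T, B7=T, B8=F, B9=F, B11=F
the full pool covers 21 outcomes: B1=T, B1=F, B2=S, B2=E, B3=T, B3=F, B4=T, B5=T, B5=F, B6=T, B6=F, B7=T, B7=F, B8=T, B8=F, B9=T, B9=F, B10=T, B10=F, B11=T, B11=F
size 1 is not enough: best union over all size-1 subsets is 11/21
size 2 is not enough: best union over all size-2 subsets is 17/21
size 3 is not enough: best union over all size-3 subsets is 20/21
the canonical winner is {1, 2, 3, 4}: size 4, full 21-outcome coverage, earliest index list among size-4 covers

Answer: 4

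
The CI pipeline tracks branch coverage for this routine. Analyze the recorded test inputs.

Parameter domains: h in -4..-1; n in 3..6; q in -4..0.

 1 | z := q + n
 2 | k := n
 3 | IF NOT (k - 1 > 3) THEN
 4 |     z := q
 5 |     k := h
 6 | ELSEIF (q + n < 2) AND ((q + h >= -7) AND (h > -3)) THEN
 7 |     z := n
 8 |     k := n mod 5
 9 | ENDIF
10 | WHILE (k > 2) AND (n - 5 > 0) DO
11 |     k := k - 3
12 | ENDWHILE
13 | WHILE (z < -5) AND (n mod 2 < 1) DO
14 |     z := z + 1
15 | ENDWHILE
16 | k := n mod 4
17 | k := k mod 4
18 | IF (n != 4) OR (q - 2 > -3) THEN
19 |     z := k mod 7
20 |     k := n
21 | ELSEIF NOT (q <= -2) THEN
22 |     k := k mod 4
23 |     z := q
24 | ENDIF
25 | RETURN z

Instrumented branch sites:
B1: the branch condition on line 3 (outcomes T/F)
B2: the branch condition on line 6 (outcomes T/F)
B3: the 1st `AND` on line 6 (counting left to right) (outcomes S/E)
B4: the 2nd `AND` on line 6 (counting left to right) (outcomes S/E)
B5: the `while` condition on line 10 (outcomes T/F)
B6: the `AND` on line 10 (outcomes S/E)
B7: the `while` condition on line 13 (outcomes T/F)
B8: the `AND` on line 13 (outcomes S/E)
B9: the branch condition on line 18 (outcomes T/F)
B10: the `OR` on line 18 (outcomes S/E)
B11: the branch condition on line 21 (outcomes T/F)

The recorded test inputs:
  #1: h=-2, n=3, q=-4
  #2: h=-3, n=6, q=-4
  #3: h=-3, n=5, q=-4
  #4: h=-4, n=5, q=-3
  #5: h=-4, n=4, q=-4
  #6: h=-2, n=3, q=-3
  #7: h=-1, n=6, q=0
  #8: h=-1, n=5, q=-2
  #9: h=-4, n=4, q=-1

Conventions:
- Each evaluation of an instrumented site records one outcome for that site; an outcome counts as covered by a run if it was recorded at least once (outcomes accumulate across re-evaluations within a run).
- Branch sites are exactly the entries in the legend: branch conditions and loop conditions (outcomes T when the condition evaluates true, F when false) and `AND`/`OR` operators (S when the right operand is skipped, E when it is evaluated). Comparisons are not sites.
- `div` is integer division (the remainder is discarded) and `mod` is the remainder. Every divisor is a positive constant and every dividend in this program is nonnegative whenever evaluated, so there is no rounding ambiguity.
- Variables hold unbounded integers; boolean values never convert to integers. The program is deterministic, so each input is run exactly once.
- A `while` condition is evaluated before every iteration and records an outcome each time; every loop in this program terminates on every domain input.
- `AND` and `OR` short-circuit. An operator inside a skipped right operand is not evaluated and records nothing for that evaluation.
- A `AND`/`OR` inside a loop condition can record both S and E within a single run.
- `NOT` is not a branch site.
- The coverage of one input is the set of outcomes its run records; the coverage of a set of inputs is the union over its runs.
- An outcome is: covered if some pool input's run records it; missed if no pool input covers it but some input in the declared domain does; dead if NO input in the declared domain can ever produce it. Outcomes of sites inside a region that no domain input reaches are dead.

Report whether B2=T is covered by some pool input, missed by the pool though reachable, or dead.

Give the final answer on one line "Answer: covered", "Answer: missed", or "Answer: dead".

no pool input records B2=T
but domain input (h=-2, n=5, q=-4) does record it -> reachable, so missed

Answer: missed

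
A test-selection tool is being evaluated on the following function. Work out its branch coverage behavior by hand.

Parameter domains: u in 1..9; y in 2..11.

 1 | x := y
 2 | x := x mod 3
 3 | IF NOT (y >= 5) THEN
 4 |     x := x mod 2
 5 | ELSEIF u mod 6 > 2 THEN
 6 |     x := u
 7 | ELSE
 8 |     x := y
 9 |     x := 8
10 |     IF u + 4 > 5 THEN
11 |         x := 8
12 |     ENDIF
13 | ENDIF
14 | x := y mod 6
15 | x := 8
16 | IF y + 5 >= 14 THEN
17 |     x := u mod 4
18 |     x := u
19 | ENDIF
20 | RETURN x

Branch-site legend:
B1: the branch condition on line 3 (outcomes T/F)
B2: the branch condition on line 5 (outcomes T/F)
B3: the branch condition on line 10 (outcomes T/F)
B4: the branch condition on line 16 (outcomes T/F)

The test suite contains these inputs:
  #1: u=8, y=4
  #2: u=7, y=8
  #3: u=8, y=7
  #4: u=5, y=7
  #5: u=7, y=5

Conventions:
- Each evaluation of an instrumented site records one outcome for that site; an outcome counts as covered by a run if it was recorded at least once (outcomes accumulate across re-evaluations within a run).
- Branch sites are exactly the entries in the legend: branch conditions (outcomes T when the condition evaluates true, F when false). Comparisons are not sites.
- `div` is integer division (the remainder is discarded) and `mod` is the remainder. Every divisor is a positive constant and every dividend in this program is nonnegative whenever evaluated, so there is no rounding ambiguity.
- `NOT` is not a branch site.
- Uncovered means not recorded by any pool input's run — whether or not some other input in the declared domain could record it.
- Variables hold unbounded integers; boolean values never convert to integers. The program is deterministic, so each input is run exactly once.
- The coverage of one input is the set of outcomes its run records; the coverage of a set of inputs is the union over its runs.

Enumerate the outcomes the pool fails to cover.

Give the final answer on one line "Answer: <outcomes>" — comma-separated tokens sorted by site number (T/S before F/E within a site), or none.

input #1, u=8, y=4: events B1->T, B4->F; outcomes B1=T, B4=F
input #2, u=7, y=8: events B1->F, B2->F, B3->T, B4->F; outcomes B1=F, B2=F, B3=T, B4=F
input #3, u=8, y=7: events B1->F, B2->F, B3->T, B4->F; outcomes B1=F, B2=F, B3=T, B4=F
input #4, u=5, y=7: events B1->F, B2->T, B4->F; outcomes B1=F, B2=T, B4=F
input #5, u=7, y=5: events B1->F, B2->F, B3->T, B4->F; outcomes B1=F, B2=F, B3=T, B4=F
union over the pool: B1=T, B1=F, B2=T, B2=F, B3=T, B4=F
uncovered (2 of 8): B3=F, B4=T

Answer: B3=F, B4=T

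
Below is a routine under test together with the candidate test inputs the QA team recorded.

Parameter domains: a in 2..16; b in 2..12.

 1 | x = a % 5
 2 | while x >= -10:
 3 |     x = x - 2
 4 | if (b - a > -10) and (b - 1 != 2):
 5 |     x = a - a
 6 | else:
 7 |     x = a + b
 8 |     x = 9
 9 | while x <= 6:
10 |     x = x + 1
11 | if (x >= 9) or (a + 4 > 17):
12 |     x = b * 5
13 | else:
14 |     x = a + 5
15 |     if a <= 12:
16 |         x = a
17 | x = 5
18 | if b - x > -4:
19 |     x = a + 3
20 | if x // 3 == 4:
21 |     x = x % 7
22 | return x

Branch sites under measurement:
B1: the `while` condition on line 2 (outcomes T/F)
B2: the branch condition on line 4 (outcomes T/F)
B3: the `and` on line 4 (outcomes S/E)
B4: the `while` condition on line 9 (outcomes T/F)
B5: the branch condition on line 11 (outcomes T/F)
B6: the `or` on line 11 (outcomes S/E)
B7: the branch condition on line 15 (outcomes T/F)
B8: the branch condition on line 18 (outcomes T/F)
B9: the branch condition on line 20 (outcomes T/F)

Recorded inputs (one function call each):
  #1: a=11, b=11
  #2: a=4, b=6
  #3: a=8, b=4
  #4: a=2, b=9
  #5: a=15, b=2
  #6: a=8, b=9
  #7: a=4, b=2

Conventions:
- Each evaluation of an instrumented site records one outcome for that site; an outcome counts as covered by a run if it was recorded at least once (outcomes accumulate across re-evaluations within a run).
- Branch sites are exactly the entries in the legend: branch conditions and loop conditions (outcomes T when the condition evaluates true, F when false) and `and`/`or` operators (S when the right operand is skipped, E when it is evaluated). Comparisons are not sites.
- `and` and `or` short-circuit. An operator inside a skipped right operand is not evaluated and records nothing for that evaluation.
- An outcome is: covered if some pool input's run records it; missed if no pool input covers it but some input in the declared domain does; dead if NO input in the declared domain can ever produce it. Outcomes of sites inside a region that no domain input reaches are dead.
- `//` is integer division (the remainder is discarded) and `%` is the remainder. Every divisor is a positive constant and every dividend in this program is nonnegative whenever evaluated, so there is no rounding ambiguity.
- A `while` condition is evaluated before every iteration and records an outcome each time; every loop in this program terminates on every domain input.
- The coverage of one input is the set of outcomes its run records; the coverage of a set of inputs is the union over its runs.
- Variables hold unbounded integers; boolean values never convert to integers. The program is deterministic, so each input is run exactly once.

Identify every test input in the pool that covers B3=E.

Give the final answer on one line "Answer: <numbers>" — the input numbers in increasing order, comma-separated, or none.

input #1 (a=11, b=11): records B3=E
input #2 (a=4, b=6): records B3=E
input #3 (a=8, b=4): records B3=E
input #4 (a=2, b=9): records B3=E
input #5 (a=15, b=2): does not record B3=E
input #6 (a=8, b=9): records B3=E
input #7 (a=4, b=2): records B3=E

Answer: 1, 2, 3, 4, 6, 7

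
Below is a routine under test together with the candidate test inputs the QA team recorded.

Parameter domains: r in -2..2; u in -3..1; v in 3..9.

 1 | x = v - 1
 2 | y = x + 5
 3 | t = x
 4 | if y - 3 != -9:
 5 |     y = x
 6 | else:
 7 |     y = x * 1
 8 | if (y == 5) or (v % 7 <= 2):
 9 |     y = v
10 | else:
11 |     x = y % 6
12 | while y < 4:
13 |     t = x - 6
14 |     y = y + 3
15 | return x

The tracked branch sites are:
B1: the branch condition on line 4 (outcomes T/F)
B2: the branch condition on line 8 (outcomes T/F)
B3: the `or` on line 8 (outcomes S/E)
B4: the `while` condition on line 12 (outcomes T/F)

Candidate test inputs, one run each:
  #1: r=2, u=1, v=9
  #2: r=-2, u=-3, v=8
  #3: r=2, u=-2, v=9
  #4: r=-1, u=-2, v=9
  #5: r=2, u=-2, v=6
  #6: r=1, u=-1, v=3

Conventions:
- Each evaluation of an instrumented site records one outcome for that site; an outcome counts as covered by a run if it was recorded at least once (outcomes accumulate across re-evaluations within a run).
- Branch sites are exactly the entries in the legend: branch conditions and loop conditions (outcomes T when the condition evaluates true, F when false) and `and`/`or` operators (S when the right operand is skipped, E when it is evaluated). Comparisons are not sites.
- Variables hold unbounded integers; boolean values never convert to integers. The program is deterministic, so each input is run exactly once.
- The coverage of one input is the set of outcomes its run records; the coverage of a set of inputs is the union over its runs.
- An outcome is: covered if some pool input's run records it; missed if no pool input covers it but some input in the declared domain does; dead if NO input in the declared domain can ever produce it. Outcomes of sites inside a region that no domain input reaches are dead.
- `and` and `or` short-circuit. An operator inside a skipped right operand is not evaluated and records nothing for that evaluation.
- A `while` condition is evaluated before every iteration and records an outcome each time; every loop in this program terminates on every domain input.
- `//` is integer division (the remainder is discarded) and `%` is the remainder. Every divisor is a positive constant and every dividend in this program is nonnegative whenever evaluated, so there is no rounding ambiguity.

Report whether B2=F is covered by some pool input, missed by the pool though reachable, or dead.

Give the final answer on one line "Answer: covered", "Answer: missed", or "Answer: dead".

B2=F is recorded by pool input(s) 6 -> covered

Answer: covered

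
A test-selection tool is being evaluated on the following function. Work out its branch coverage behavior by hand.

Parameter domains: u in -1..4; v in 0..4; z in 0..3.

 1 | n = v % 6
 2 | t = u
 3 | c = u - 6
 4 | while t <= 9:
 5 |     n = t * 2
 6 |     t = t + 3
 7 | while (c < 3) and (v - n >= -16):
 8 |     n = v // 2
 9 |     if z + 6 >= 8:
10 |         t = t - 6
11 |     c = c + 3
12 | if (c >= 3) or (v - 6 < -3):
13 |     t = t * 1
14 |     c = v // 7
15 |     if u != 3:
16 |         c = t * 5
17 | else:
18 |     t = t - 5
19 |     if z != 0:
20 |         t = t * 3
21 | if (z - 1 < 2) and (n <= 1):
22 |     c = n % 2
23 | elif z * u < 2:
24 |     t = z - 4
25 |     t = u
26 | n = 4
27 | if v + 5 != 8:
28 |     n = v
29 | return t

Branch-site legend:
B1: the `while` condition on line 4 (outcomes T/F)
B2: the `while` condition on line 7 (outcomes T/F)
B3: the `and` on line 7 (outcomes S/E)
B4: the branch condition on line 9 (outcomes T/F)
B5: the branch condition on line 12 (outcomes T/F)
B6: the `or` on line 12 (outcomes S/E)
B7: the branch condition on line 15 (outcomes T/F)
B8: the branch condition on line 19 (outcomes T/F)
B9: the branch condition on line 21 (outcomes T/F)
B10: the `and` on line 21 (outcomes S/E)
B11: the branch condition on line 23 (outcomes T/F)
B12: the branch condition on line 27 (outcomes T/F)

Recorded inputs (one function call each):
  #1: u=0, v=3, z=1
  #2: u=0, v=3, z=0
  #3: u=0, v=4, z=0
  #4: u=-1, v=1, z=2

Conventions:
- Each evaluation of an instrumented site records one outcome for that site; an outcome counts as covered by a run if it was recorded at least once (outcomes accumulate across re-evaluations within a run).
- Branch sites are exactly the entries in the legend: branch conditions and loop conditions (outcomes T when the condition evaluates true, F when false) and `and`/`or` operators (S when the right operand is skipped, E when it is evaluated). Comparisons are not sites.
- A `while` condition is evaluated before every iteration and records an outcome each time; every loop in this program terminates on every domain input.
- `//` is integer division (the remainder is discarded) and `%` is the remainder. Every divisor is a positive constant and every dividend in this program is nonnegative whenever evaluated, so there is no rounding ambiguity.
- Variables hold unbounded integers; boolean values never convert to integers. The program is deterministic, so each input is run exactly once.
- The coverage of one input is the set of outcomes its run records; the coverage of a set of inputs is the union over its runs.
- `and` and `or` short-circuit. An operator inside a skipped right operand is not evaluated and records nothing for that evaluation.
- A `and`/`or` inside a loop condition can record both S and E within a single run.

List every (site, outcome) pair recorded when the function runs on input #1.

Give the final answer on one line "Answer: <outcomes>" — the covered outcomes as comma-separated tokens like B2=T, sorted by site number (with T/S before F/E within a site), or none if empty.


Simulating input #1 (u=0, v=3, z=1) step by step:
  B1->T, B1->T, B1->T, B1->T, B1->F, B3->E, B2->T, B4->F, B3->E, B2->T
  B4->F, B3->E, B2->T, B4->F, B3->S, B2->F, B6->S, B5->T, B7->T, B10->E
  B9->T, B12->F
as a set, this run covers: B1=T, B1=F, B2=T, B2=F, B3=S, B3=E, B4=F, B5=T, B6=S, B7=T, B9=T, B10=E, B12=F
Answer: B1=T, B1=F, B2=T, B2=F, B3=S, B3=E, B4=F, B5=T, B6=S, B7=T, B9=T, B10=E, B12=F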